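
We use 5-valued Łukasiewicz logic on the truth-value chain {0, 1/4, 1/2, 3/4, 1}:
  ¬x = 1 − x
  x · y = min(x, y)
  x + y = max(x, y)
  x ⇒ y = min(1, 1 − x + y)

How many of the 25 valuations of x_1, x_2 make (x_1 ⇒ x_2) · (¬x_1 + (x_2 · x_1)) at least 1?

6

value 1: 6 assignments (counts)
value 3/4: 8 assignments
value 1/2: 7 assignments
value 1/4: 3 assignments
value 0: 1 assignment
So 6 of the 25 assignments meet the threshold.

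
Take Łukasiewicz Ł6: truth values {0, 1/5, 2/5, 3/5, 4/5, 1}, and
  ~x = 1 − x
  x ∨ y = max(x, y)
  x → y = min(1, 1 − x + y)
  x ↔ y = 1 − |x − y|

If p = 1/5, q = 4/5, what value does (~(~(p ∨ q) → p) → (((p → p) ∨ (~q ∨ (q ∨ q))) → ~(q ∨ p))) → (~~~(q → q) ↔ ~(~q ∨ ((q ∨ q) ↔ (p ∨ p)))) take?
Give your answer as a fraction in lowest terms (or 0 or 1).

p ∨ q = 1/5 ∨ 4/5 = 4/5
~(p ∨ q) = ~4/5 = 1/5
~(p ∨ q) → p = 1/5 → 1/5 = 1
~(~(p ∨ q) → p) = ~1 = 0
p → p = 1/5 → 1/5 = 1
~q = ~4/5 = 1/5
q ∨ q = 4/5 ∨ 4/5 = 4/5
~q ∨ (q ∨ q) = 1/5 ∨ 4/5 = 4/5
(p → p) ∨ (~q ∨ (q ∨ q)) = 1 ∨ 4/5 = 1
q ∨ p = 4/5 ∨ 1/5 = 4/5
~(q ∨ p) = ~4/5 = 1/5
((p → p) ∨ (~q ∨ (q ∨ q))) → ~(q ∨ p) = 1 → 1/5 = 1/5
~(~(p ∨ q) → p) → (((p → p) ∨ (~q ∨ (q ∨ q))) → ~(q ∨ p)) = 0 → 1/5 = 1
q → q = 4/5 → 4/5 = 1
~(q → q) = ~1 = 0
~~(q → q) = ~0 = 1
~~~(q → q) = ~1 = 0
~q = ~4/5 = 1/5
q ∨ q = 4/5 ∨ 4/5 = 4/5
p ∨ p = 1/5 ∨ 1/5 = 1/5
(q ∨ q) ↔ (p ∨ p) = 4/5 ↔ 1/5 = 2/5
~q ∨ ((q ∨ q) ↔ (p ∨ p)) = 1/5 ∨ 2/5 = 2/5
~(~q ∨ ((q ∨ q) ↔ (p ∨ p))) = ~2/5 = 3/5
~~~(q → q) ↔ ~(~q ∨ ((q ∨ q) ↔ (p ∨ p))) = 0 ↔ 3/5 = 2/5
(~(~(p ∨ q) → p) → (((p → p) ∨ (~q ∨ (q ∨ q))) → ~(q ∨ p))) → (~~~(q → q) ↔ ~(~q ∨ ((q ∨ q) ↔ (p ∨ p)))) = 1 → 2/5 = 2/5

2/5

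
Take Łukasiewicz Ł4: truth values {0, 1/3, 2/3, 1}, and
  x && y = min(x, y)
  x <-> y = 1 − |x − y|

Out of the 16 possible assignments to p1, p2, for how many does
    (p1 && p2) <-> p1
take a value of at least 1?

p1 = 0, p2 = 0 ↦ 1  ≥
p1 = 0, p2 = 1/3 ↦ 1  ≥
p1 = 0, p2 = 2/3 ↦ 1  ≥
p1 = 0, p2 = 1 ↦ 1  ≥
p1 = 1/3, p2 = 0 ↦ 2/3  <
p1 = 1/3, p2 = 1/3 ↦ 1  ≥
p1 = 1/3, p2 = 2/3 ↦ 1  ≥
p1 = 1/3, p2 = 1 ↦ 1  ≥
p1 = 2/3, p2 = 0 ↦ 1/3  <
p1 = 2/3, p2 = 1/3 ↦ 2/3  <
p1 = 2/3, p2 = 2/3 ↦ 1  ≥
p1 = 2/3, p2 = 1 ↦ 1  ≥
p1 = 1, p2 = 0 ↦ 0  <
p1 = 1, p2 = 1/3 ↦ 1/3  <
p1 = 1, p2 = 2/3 ↦ 2/3  <
p1 = 1, p2 = 1 ↦ 1  ≥
So 10 of the 16 assignments meet the threshold.

10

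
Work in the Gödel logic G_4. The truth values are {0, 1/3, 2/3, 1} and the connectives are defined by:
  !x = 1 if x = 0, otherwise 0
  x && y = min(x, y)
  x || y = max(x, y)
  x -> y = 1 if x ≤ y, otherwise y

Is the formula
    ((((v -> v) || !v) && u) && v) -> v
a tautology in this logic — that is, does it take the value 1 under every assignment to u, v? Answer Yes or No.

u = 0, v = 0 ↦ 1
u = 0, v = 1/3 ↦ 1
u = 0, v = 2/3 ↦ 1
u = 0, v = 1 ↦ 1
u = 1/3, v = 0 ↦ 1
u = 1/3, v = 1/3 ↦ 1
u = 1/3, v = 2/3 ↦ 1
u = 1/3, v = 1 ↦ 1
u = 2/3, v = 0 ↦ 1
u = 2/3, v = 1/3 ↦ 1
u = 2/3, v = 2/3 ↦ 1
u = 2/3, v = 1 ↦ 1
u = 1, v = 0 ↦ 1
u = 1, v = 1/3 ↦ 1
u = 1, v = 2/3 ↦ 1
u = 1, v = 1 ↦ 1
Every assignment gives a value ≥ 1.

Yes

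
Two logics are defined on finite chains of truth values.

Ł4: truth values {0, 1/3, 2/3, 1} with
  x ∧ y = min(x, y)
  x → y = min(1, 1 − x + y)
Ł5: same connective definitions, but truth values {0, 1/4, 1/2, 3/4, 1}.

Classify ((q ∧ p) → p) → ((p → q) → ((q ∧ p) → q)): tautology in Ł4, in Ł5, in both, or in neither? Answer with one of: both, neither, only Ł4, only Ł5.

both

In Ł4: every assignment gives 1 — tautology.
In Ł5: every assignment gives 1 — tautology.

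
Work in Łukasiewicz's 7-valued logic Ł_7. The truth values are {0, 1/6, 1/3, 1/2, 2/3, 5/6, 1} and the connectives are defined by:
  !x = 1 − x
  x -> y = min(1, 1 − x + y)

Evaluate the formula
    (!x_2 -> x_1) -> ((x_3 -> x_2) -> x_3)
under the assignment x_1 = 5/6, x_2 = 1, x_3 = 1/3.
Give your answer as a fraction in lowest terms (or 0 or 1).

!x_2 = !1 = 0
!x_2 -> x_1 = 0 -> 5/6 = 1
x_3 -> x_2 = 1/3 -> 1 = 1
(x_3 -> x_2) -> x_3 = 1 -> 1/3 = 1/3
(!x_2 -> x_1) -> ((x_3 -> x_2) -> x_3) = 1 -> 1/3 = 1/3

1/3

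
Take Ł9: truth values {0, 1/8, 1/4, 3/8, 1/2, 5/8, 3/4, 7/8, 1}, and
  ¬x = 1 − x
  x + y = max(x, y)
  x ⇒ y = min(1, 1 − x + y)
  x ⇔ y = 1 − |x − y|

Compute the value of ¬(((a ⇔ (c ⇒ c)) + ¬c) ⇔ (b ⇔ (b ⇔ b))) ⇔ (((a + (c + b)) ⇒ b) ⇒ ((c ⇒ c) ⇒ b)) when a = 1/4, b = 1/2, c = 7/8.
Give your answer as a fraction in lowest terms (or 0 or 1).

3/8

c ⇒ c = 7/8 ⇒ 7/8 = 1
a ⇔ (c ⇒ c) = 1/4 ⇔ 1 = 1/4
¬c = ¬7/8 = 1/8
(a ⇔ (c ⇒ c)) + ¬c = 1/4 + 1/8 = 1/4
b ⇔ b = 1/2 ⇔ 1/2 = 1
b ⇔ (b ⇔ b) = 1/2 ⇔ 1 = 1/2
((a ⇔ (c ⇒ c)) + ¬c) ⇔ (b ⇔ (b ⇔ b)) = 1/4 ⇔ 1/2 = 3/4
¬(((a ⇔ (c ⇒ c)) + ¬c) ⇔ (b ⇔ (b ⇔ b))) = ¬3/4 = 1/4
c + b = 7/8 + 1/2 = 7/8
a + (c + b) = 1/4 + 7/8 = 7/8
(a + (c + b)) ⇒ b = 7/8 ⇒ 1/2 = 5/8
c ⇒ c = 7/8 ⇒ 7/8 = 1
(c ⇒ c) ⇒ b = 1 ⇒ 1/2 = 1/2
((a + (c + b)) ⇒ b) ⇒ ((c ⇒ c) ⇒ b) = 5/8 ⇒ 1/2 = 7/8
¬(((a ⇔ (c ⇒ c)) + ¬c) ⇔ (b ⇔ (b ⇔ b))) ⇔ (((a + (c + b)) ⇒ b) ⇒ ((c ⇒ c) ⇒ b)) = 1/4 ⇔ 7/8 = 3/8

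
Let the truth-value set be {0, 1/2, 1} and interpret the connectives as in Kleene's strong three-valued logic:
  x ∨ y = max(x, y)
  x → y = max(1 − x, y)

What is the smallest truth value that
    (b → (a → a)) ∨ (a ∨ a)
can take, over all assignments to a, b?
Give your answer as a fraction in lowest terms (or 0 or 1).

1/2

Take a = 1/2, b = 1/2:
a → a = 1/2 → 1/2 = 1/2
b → (a → a) = 1/2 → 1/2 = 1/2
a ∨ a = 1/2 ∨ 1/2 = 1/2
(b → (a → a)) ∨ (a ∨ a) = 1/2 ∨ 1/2 = 1/2
No assignment yields a value below 1/2, so this is the minimum.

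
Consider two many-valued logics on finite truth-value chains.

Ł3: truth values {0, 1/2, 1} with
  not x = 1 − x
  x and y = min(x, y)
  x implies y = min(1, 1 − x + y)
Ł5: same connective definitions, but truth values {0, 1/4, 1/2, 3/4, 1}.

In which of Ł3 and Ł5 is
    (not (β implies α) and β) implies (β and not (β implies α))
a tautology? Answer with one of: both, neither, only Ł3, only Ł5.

In Ł3: every assignment gives 1 — tautology.
In Ł5: every assignment gives 1 — tautology.

both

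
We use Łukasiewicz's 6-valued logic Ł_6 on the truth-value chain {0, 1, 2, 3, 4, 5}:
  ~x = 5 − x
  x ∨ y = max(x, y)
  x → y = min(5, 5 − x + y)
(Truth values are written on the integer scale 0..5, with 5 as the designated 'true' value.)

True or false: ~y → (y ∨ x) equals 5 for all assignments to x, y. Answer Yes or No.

Counterexample: take x = 0, y = 0.
~y = ~0 = 5
y ∨ x = 0 ∨ 0 = 0
~y → (y ∨ x) = 5 → 0 = 0
This gives 0 ≠ 5.

No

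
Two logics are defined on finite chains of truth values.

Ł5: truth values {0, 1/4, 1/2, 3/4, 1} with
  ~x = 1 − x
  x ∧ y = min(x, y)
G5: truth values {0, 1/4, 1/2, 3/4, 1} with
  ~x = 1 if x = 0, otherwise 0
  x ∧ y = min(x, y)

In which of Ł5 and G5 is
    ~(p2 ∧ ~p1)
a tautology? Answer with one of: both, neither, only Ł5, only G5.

neither

In Ł5: at p1 = 0, p2 = 1/4 the value is 3/4 — not a tautology.
In G5: at p1 = 0, p2 = 1/4 the value is 0 — not a tautology.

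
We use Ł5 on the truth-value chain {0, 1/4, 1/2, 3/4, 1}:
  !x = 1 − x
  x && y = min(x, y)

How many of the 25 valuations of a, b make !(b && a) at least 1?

9

value 1: 9 assignments (counts)
value 3/4: 7 assignments
value 1/2: 5 assignments
value 1/4: 3 assignments
value 0: 1 assignment
So 9 of the 25 assignments meet the threshold.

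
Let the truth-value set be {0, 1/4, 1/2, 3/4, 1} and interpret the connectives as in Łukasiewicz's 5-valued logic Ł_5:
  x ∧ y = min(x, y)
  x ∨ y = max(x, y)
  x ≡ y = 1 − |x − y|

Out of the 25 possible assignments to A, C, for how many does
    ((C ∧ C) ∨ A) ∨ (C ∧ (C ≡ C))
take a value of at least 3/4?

16

value 1: 9 assignments (counts)
value 3/4: 7 assignments (counts)
value 1/2: 5 assignments
value 1/4: 3 assignments
value 0: 1 assignment
So 16 of the 25 assignments meet the threshold.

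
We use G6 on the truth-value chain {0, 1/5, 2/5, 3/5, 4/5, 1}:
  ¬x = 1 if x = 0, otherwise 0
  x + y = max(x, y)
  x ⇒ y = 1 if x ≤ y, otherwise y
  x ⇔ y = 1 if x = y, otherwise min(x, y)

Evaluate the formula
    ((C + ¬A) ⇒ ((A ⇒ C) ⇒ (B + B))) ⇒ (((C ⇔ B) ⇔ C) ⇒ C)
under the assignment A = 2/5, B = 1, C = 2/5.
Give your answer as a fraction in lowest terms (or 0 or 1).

2/5

¬A = ¬2/5 = 0
C + ¬A = 2/5 + 0 = 2/5
A ⇒ C = 2/5 ⇒ 2/5 = 1
B + B = 1 + 1 = 1
(A ⇒ C) ⇒ (B + B) = 1 ⇒ 1 = 1
(C + ¬A) ⇒ ((A ⇒ C) ⇒ (B + B)) = 2/5 ⇒ 1 = 1
C ⇔ B = 2/5 ⇔ 1 = 2/5
(C ⇔ B) ⇔ C = 2/5 ⇔ 2/5 = 1
((C ⇔ B) ⇔ C) ⇒ C = 1 ⇒ 2/5 = 2/5
((C + ¬A) ⇒ ((A ⇒ C) ⇒ (B + B))) ⇒ (((C ⇔ B) ⇔ C) ⇒ C) = 1 ⇒ 2/5 = 2/5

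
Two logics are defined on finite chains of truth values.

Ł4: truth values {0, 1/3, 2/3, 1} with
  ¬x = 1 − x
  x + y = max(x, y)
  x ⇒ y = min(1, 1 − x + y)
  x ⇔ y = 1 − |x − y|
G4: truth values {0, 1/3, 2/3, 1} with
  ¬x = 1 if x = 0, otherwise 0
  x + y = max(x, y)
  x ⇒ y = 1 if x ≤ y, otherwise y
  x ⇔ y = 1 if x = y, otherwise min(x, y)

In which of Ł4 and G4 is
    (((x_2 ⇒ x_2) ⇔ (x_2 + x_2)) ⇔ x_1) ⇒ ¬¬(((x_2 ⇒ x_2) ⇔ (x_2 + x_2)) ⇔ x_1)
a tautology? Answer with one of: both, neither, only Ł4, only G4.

In Ł4: every assignment gives 1 — tautology.
In G4: every assignment gives 1 — tautology.

both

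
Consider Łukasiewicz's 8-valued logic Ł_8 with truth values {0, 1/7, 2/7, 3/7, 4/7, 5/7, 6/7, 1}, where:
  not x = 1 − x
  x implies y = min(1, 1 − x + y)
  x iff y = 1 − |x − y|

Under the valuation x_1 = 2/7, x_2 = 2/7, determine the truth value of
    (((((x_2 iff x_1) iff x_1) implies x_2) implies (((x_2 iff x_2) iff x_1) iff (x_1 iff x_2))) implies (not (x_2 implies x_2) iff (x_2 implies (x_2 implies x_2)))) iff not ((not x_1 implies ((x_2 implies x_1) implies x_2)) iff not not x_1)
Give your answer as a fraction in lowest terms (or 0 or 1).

x_2 iff x_1 = 2/7 iff 2/7 = 1
(x_2 iff x_1) iff x_1 = 1 iff 2/7 = 2/7
((x_2 iff x_1) iff x_1) implies x_2 = 2/7 implies 2/7 = 1
x_2 iff x_2 = 2/7 iff 2/7 = 1
(x_2 iff x_2) iff x_1 = 1 iff 2/7 = 2/7
x_1 iff x_2 = 2/7 iff 2/7 = 1
((x_2 iff x_2) iff x_1) iff (x_1 iff x_2) = 2/7 iff 1 = 2/7
(((x_2 iff x_1) iff x_1) implies x_2) implies (((x_2 iff x_2) iff x_1) iff (x_1 iff x_2)) = 1 implies 2/7 = 2/7
x_2 implies x_2 = 2/7 implies 2/7 = 1
not (x_2 implies x_2) = not 1 = 0
x_2 implies x_2 = 2/7 implies 2/7 = 1
x_2 implies (x_2 implies x_2) = 2/7 implies 1 = 1
not (x_2 implies x_2) iff (x_2 implies (x_2 implies x_2)) = 0 iff 1 = 0
((((x_2 iff x_1) iff x_1) implies x_2) implies (((x_2 iff x_2) iff x_1) iff (x_1 iff x_2))) implies (not (x_2 implies x_2) iff (x_2 implies (x_2 implies x_2))) = 2/7 implies 0 = 5/7
not x_1 = not 2/7 = 5/7
x_2 implies x_1 = 2/7 implies 2/7 = 1
(x_2 implies x_1) implies x_2 = 1 implies 2/7 = 2/7
not x_1 implies ((x_2 implies x_1) implies x_2) = 5/7 implies 2/7 = 4/7
not x_1 = not 2/7 = 5/7
not not x_1 = not 5/7 = 2/7
(not x_1 implies ((x_2 implies x_1) implies x_2)) iff not not x_1 = 4/7 iff 2/7 = 5/7
not ((not x_1 implies ((x_2 implies x_1) implies x_2)) iff not not x_1) = not 5/7 = 2/7
(((((x_2 iff x_1) iff x_1) implies x_2) implies (((x_2 iff x_2) iff x_1) iff (x_1 iff x_2))) implies (not (x_2 implies x_2) iff (x_2 implies (x_2 implies x_2)))) iff not ((not x_1 implies ((x_2 implies x_1) implies x_2)) iff not not x_1) = 5/7 iff 2/7 = 4/7

4/7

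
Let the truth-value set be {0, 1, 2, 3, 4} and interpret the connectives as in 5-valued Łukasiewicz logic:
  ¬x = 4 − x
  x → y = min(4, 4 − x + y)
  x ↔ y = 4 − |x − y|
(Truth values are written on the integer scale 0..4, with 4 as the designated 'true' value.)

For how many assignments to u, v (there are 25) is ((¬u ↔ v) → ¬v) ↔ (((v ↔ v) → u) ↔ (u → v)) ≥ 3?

value 4: 11 assignments (counts)
value 3: 3 assignments (counts)
value 2: 5 assignments
value 1: 2 assignments
value 0: 4 assignments
So 14 of the 25 assignments meet the threshold.

14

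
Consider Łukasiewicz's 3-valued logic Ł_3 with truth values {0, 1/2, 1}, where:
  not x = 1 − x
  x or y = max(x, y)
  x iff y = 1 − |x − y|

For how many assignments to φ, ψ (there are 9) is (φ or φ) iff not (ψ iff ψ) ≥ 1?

φ = 0, ψ = 0 ↦ 1  ≥
φ = 0, ψ = 1/2 ↦ 1  ≥
φ = 0, ψ = 1 ↦ 1  ≥
φ = 1/2, ψ = 0 ↦ 1/2  <
φ = 1/2, ψ = 1/2 ↦ 1/2  <
φ = 1/2, ψ = 1 ↦ 1/2  <
φ = 1, ψ = 0 ↦ 0  <
φ = 1, ψ = 1/2 ↦ 0  <
φ = 1, ψ = 1 ↦ 0  <
So 3 of the 9 assignments meet the threshold.

3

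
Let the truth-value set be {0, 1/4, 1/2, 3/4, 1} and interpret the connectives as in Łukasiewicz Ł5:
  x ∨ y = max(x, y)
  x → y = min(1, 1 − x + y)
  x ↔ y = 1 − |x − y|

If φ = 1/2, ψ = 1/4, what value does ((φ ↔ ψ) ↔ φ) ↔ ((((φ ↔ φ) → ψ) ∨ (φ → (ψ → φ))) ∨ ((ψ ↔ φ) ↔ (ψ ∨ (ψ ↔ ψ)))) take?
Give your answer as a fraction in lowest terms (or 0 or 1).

3/4

φ ↔ ψ = 1/2 ↔ 1/4 = 3/4
(φ ↔ ψ) ↔ φ = 3/4 ↔ 1/2 = 3/4
φ ↔ φ = 1/2 ↔ 1/2 = 1
(φ ↔ φ) → ψ = 1 → 1/4 = 1/4
ψ → φ = 1/4 → 1/2 = 1
φ → (ψ → φ) = 1/2 → 1 = 1
((φ ↔ φ) → ψ) ∨ (φ → (ψ → φ)) = 1/4 ∨ 1 = 1
ψ ↔ φ = 1/4 ↔ 1/2 = 3/4
ψ ↔ ψ = 1/4 ↔ 1/4 = 1
ψ ∨ (ψ ↔ ψ) = 1/4 ∨ 1 = 1
(ψ ↔ φ) ↔ (ψ ∨ (ψ ↔ ψ)) = 3/4 ↔ 1 = 3/4
(((φ ↔ φ) → ψ) ∨ (φ → (ψ → φ))) ∨ ((ψ ↔ φ) ↔ (ψ ∨ (ψ ↔ ψ))) = 1 ∨ 3/4 = 1
((φ ↔ ψ) ↔ φ) ↔ ((((φ ↔ φ) → ψ) ∨ (φ → (ψ → φ))) ∨ ((ψ ↔ φ) ↔ (ψ ∨ (ψ ↔ ψ)))) = 3/4 ↔ 1 = 3/4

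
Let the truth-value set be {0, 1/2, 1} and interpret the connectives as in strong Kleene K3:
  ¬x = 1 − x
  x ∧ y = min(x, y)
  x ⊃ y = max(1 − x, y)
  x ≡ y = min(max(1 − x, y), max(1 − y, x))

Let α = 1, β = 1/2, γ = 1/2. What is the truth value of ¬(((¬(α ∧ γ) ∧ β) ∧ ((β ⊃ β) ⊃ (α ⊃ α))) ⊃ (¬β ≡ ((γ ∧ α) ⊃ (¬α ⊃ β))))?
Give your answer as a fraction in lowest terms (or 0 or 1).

1/2

α ∧ γ = 1 ∧ 1/2 = 1/2
¬(α ∧ γ) = ¬1/2 = 1/2
¬(α ∧ γ) ∧ β = 1/2 ∧ 1/2 = 1/2
β ⊃ β = 1/2 ⊃ 1/2 = 1/2
α ⊃ α = 1 ⊃ 1 = 1
(β ⊃ β) ⊃ (α ⊃ α) = 1/2 ⊃ 1 = 1
(¬(α ∧ γ) ∧ β) ∧ ((β ⊃ β) ⊃ (α ⊃ α)) = 1/2 ∧ 1 = 1/2
¬β = ¬1/2 = 1/2
γ ∧ α = 1/2 ∧ 1 = 1/2
¬α = ¬1 = 0
¬α ⊃ β = 0 ⊃ 1/2 = 1
(γ ∧ α) ⊃ (¬α ⊃ β) = 1/2 ⊃ 1 = 1
¬β ≡ ((γ ∧ α) ⊃ (¬α ⊃ β)) = 1/2 ≡ 1 = 1/2
((¬(α ∧ γ) ∧ β) ∧ ((β ⊃ β) ⊃ (α ⊃ α))) ⊃ (¬β ≡ ((γ ∧ α) ⊃ (¬α ⊃ β))) = 1/2 ⊃ 1/2 = 1/2
¬(((¬(α ∧ γ) ∧ β) ∧ ((β ⊃ β) ⊃ (α ⊃ α))) ⊃ (¬β ≡ ((γ ∧ α) ⊃ (¬α ⊃ β)))) = ¬1/2 = 1/2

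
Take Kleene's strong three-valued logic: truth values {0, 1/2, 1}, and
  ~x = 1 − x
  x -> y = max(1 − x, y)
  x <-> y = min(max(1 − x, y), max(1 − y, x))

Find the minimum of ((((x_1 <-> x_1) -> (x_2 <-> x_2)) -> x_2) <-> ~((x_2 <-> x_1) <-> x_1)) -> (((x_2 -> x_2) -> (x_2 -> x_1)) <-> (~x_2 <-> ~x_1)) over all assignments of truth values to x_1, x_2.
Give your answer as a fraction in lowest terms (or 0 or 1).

1/2

Take x_1 = 0, x_2 = 1/2:
x_1 <-> x_1 = 0 <-> 0 = 1
x_2 <-> x_2 = 1/2 <-> 1/2 = 1/2
(x_1 <-> x_1) -> (x_2 <-> x_2) = 1 -> 1/2 = 1/2
((x_1 <-> x_1) -> (x_2 <-> x_2)) -> x_2 = 1/2 -> 1/2 = 1/2
x_2 <-> x_1 = 1/2 <-> 0 = 1/2
(x_2 <-> x_1) <-> x_1 = 1/2 <-> 0 = 1/2
~((x_2 <-> x_1) <-> x_1) = ~1/2 = 1/2
(((x_1 <-> x_1) -> (x_2 <-> x_2)) -> x_2) <-> ~((x_2 <-> x_1) <-> x_1) = 1/2 <-> 1/2 = 1/2
x_2 -> x_2 = 1/2 -> 1/2 = 1/2
x_2 -> x_1 = 1/2 -> 0 = 1/2
(x_2 -> x_2) -> (x_2 -> x_1) = 1/2 -> 1/2 = 1/2
~x_2 = ~1/2 = 1/2
~x_1 = ~0 = 1
~x_2 <-> ~x_1 = 1/2 <-> 1 = 1/2
((x_2 -> x_2) -> (x_2 -> x_1)) <-> (~x_2 <-> ~x_1) = 1/2 <-> 1/2 = 1/2
((((x_1 <-> x_1) -> (x_2 <-> x_2)) -> x_2) <-> ~((x_2 <-> x_1) <-> x_1)) -> (((x_2 -> x_2) -> (x_2 -> x_1)) <-> (~x_2 <-> ~x_1)) = 1/2 -> 1/2 = 1/2
No assignment yields a value below 1/2, so this is the minimum.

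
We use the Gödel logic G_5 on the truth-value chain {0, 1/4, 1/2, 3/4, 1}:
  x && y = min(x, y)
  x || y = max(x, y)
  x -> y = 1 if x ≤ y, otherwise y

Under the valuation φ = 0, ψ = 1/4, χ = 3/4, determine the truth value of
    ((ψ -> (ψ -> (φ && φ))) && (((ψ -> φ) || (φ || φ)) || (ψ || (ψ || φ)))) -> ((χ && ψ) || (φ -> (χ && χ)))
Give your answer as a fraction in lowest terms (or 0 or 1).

1

φ && φ = 0 && 0 = 0
ψ -> (φ && φ) = 1/4 -> 0 = 0
ψ -> (ψ -> (φ && φ)) = 1/4 -> 0 = 0
ψ -> φ = 1/4 -> 0 = 0
φ || φ = 0 || 0 = 0
(ψ -> φ) || (φ || φ) = 0 || 0 = 0
ψ || φ = 1/4 || 0 = 1/4
ψ || (ψ || φ) = 1/4 || 1/4 = 1/4
((ψ -> φ) || (φ || φ)) || (ψ || (ψ || φ)) = 0 || 1/4 = 1/4
(ψ -> (ψ -> (φ && φ))) && (((ψ -> φ) || (φ || φ)) || (ψ || (ψ || φ))) = 0 && 1/4 = 0
χ && ψ = 3/4 && 1/4 = 1/4
χ && χ = 3/4 && 3/4 = 3/4
φ -> (χ && χ) = 0 -> 3/4 = 1
(χ && ψ) || (φ -> (χ && χ)) = 1/4 || 1 = 1
((ψ -> (ψ -> (φ && φ))) && (((ψ -> φ) || (φ || φ)) || (ψ || (ψ || φ)))) -> ((χ && ψ) || (φ -> (χ && χ))) = 0 -> 1 = 1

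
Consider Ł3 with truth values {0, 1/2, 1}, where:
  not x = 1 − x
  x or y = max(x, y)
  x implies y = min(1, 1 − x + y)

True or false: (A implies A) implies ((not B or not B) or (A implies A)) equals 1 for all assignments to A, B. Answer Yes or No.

A = 0, B = 0 ↦ 1
A = 0, B = 1/2 ↦ 1
A = 0, B = 1 ↦ 1
A = 1/2, B = 0 ↦ 1
A = 1/2, B = 1/2 ↦ 1
A = 1/2, B = 1 ↦ 1
A = 1, B = 0 ↦ 1
A = 1, B = 1/2 ↦ 1
A = 1, B = 1 ↦ 1
Every assignment gives a value ≥ 1.

Yes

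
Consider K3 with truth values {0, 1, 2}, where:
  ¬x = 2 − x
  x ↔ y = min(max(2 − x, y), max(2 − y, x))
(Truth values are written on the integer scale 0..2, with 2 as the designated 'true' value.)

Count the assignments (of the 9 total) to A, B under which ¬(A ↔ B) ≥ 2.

2

A = 0, B = 0 ↦ 0  <
A = 0, B = 1 ↦ 1  <
A = 0, B = 2 ↦ 2  ≥
A = 1, B = 0 ↦ 1  <
A = 1, B = 1 ↦ 1  <
A = 1, B = 2 ↦ 1  <
A = 2, B = 0 ↦ 2  ≥
A = 2, B = 1 ↦ 1  <
A = 2, B = 2 ↦ 0  <
So 2 of the 9 assignments meet the threshold.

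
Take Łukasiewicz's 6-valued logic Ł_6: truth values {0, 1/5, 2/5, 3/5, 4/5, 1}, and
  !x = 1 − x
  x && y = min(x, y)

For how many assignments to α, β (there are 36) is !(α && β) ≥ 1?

value 1: 11 assignments (counts)
value 4/5: 9 assignments
value 3/5: 7 assignments
value 2/5: 5 assignments
value 1/5: 3 assignments
value 0: 1 assignment
So 11 of the 36 assignments meet the threshold.

11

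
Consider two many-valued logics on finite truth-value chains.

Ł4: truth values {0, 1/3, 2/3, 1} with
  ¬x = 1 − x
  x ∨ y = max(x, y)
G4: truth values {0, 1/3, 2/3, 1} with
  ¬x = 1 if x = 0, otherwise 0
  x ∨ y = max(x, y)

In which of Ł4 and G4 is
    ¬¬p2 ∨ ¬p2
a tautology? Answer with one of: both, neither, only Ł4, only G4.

only G4

In Ł4: at p2 = 1/3 the value is 2/3 — not a tautology.
In G4: every assignment gives 1 — tautology.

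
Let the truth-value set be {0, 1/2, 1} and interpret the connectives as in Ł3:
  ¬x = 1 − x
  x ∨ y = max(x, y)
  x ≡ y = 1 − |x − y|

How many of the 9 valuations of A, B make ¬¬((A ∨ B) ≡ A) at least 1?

6

A = 0, B = 0 ↦ 1  ≥
A = 0, B = 1/2 ↦ 1/2  <
A = 0, B = 1 ↦ 0  <
A = 1/2, B = 0 ↦ 1  ≥
A = 1/2, B = 1/2 ↦ 1  ≥
A = 1/2, B = 1 ↦ 1/2  <
A = 1, B = 0 ↦ 1  ≥
A = 1, B = 1/2 ↦ 1  ≥
A = 1, B = 1 ↦ 1  ≥
So 6 of the 9 assignments meet the threshold.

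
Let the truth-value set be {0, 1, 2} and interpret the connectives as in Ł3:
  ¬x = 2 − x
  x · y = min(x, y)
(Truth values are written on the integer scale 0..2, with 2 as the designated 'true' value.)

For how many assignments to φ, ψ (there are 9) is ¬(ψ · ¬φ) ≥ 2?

5

φ = 0, ψ = 0 ↦ 2  ≥
φ = 0, ψ = 1 ↦ 1  <
φ = 0, ψ = 2 ↦ 0  <
φ = 1, ψ = 0 ↦ 2  ≥
φ = 1, ψ = 1 ↦ 1  <
φ = 1, ψ = 2 ↦ 1  <
φ = 2, ψ = 0 ↦ 2  ≥
φ = 2, ψ = 1 ↦ 2  ≥
φ = 2, ψ = 2 ↦ 2  ≥
So 5 of the 9 assignments meet the threshold.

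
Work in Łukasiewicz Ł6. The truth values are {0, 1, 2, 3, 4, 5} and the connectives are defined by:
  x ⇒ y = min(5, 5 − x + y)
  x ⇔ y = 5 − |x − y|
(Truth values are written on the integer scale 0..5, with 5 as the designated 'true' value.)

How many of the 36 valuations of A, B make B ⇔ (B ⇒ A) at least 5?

3

value 5: 3 assignments (counts)
value 4: 7 assignments
value 3: 6 assignments
value 2: 7 assignments
value 1: 6 assignments
value 0: 7 assignments
So 3 of the 36 assignments meet the threshold.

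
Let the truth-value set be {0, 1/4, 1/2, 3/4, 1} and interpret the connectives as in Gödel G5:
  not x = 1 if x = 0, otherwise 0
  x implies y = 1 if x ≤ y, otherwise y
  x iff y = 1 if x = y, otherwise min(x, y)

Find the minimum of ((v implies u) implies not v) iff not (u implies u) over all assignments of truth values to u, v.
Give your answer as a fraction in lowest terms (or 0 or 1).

Take u = 0, v = 0:
v implies u = 0 implies 0 = 1
not v = not 0 = 1
(v implies u) implies not v = 1 implies 1 = 1
u implies u = 0 implies 0 = 1
not (u implies u) = not 1 = 0
((v implies u) implies not v) iff not (u implies u) = 1 iff 0 = 0
No assignment yields a value below 0, so this is the minimum.

0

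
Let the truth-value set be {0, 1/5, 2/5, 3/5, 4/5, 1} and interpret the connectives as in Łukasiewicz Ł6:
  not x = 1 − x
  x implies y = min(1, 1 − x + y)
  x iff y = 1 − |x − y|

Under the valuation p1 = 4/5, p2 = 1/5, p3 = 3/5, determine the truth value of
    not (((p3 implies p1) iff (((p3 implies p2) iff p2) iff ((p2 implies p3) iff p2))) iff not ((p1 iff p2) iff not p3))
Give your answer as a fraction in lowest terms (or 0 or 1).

3/5

p3 implies p1 = 3/5 implies 4/5 = 1
p3 implies p2 = 3/5 implies 1/5 = 3/5
(p3 implies p2) iff p2 = 3/5 iff 1/5 = 3/5
p2 implies p3 = 1/5 implies 3/5 = 1
(p2 implies p3) iff p2 = 1 iff 1/5 = 1/5
((p3 implies p2) iff p2) iff ((p2 implies p3) iff p2) = 3/5 iff 1/5 = 3/5
(p3 implies p1) iff (((p3 implies p2) iff p2) iff ((p2 implies p3) iff p2)) = 1 iff 3/5 = 3/5
p1 iff p2 = 4/5 iff 1/5 = 2/5
not p3 = not 3/5 = 2/5
(p1 iff p2) iff not p3 = 2/5 iff 2/5 = 1
not ((p1 iff p2) iff not p3) = not 1 = 0
((p3 implies p1) iff (((p3 implies p2) iff p2) iff ((p2 implies p3) iff p2))) iff not ((p1 iff p2) iff not p3) = 3/5 iff 0 = 2/5
not (((p3 implies p1) iff (((p3 implies p2) iff p2) iff ((p2 implies p3) iff p2))) iff not ((p1 iff p2) iff not p3)) = not 2/5 = 3/5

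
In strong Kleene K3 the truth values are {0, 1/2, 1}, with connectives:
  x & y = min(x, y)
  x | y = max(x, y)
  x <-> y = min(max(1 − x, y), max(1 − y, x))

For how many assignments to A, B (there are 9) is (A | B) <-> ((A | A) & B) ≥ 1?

2

A = 0, B = 0 ↦ 1  ≥
A = 0, B = 1/2 ↦ 1/2  <
A = 0, B = 1 ↦ 0  <
A = 1/2, B = 0 ↦ 1/2  <
A = 1/2, B = 1/2 ↦ 1/2  <
A = 1/2, B = 1 ↦ 1/2  <
A = 1, B = 0 ↦ 0  <
A = 1, B = 1/2 ↦ 1/2  <
A = 1, B = 1 ↦ 1  ≥
So 2 of the 9 assignments meet the threshold.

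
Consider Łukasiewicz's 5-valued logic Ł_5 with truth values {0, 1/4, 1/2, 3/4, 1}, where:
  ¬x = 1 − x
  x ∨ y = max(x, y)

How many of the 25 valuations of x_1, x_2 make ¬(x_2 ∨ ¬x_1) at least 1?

value 1: 1 assignment (counts)
value 3/4: 3 assignments
value 1/2: 5 assignments
value 1/4: 7 assignments
value 0: 9 assignments
So 1 of the 25 assignments meets the threshold.

1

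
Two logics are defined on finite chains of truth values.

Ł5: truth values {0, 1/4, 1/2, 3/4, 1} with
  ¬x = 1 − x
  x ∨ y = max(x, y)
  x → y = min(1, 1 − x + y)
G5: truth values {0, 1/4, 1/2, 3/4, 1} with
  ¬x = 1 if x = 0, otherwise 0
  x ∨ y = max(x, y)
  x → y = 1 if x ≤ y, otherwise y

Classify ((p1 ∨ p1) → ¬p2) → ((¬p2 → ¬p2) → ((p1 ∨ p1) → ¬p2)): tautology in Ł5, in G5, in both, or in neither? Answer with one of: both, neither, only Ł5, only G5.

both

In Ł5: every assignment gives 1 — tautology.
In G5: every assignment gives 1 — tautology.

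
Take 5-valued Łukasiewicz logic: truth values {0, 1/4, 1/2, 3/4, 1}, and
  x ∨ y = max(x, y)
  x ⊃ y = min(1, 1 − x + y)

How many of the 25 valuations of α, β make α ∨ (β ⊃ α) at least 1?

value 1: 15 assignments (counts)
value 3/4: 4 assignments
value 1/2: 3 assignments
value 1/4: 2 assignments
value 0: 1 assignment
So 15 of the 25 assignments meet the threshold.

15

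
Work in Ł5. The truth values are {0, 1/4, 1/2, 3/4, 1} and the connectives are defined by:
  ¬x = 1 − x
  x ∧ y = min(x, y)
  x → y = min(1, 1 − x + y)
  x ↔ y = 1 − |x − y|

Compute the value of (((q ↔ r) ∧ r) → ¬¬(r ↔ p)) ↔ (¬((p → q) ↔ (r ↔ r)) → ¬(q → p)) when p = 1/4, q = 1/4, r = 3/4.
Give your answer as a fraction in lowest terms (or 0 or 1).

q ↔ r = 1/4 ↔ 3/4 = 1/2
(q ↔ r) ∧ r = 1/2 ∧ 3/4 = 1/2
r ↔ p = 3/4 ↔ 1/4 = 1/2
¬(r ↔ p) = ¬1/2 = 1/2
¬¬(r ↔ p) = ¬1/2 = 1/2
((q ↔ r) ∧ r) → ¬¬(r ↔ p) = 1/2 → 1/2 = 1
p → q = 1/4 → 1/4 = 1
r ↔ r = 3/4 ↔ 3/4 = 1
(p → q) ↔ (r ↔ r) = 1 ↔ 1 = 1
¬((p → q) ↔ (r ↔ r)) = ¬1 = 0
q → p = 1/4 → 1/4 = 1
¬(q → p) = ¬1 = 0
¬((p → q) ↔ (r ↔ r)) → ¬(q → p) = 0 → 0 = 1
(((q ↔ r) ∧ r) → ¬¬(r ↔ p)) ↔ (¬((p → q) ↔ (r ↔ r)) → ¬(q → p)) = 1 ↔ 1 = 1

1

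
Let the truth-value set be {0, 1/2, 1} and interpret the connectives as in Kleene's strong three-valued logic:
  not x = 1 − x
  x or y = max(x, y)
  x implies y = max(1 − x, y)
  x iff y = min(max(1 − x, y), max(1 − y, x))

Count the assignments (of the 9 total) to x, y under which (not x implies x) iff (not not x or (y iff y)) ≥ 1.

x = 0, y = 0 ↦ 0  <
x = 0, y = 1/2 ↦ 1/2  <
x = 0, y = 1 ↦ 0  <
x = 1/2, y = 0 ↦ 1/2  <
x = 1/2, y = 1/2 ↦ 1/2  <
x = 1/2, y = 1 ↦ 1/2  <
x = 1, y = 0 ↦ 1  ≥
x = 1, y = 1/2 ↦ 1  ≥
x = 1, y = 1 ↦ 1  ≥
So 3 of the 9 assignments meet the threshold.

3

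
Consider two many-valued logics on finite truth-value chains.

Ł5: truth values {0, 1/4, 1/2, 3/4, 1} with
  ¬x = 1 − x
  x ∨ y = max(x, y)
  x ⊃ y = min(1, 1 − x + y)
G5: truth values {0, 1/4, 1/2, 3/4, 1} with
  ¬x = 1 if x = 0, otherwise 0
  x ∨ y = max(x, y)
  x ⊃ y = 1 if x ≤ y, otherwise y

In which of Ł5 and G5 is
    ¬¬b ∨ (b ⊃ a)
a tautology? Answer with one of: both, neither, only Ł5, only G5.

only G5

In Ł5: at a = 0, b = 1/4 the value is 3/4 — not a tautology.
In G5: every assignment gives 1 — tautology.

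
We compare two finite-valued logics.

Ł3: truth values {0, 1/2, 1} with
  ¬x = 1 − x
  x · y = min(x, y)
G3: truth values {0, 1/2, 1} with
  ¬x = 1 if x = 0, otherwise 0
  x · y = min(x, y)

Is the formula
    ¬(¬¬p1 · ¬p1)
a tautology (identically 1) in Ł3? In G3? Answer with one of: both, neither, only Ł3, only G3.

only G3

In Ł3: at p1 = 1/2 the value is 1/2 — not a tautology.
In G3: every assignment gives 1 — tautology.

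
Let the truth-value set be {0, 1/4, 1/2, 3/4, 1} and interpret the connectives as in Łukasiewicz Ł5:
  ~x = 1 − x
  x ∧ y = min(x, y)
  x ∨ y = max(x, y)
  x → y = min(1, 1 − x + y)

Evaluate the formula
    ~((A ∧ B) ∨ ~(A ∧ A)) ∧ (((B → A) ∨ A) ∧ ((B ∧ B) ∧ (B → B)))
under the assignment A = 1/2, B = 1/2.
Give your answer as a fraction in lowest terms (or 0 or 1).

A ∧ B = 1/2 ∧ 1/2 = 1/2
A ∧ A = 1/2 ∧ 1/2 = 1/2
~(A ∧ A) = ~1/2 = 1/2
(A ∧ B) ∨ ~(A ∧ A) = 1/2 ∨ 1/2 = 1/2
~((A ∧ B) ∨ ~(A ∧ A)) = ~1/2 = 1/2
B → A = 1/2 → 1/2 = 1
(B → A) ∨ A = 1 ∨ 1/2 = 1
B ∧ B = 1/2 ∧ 1/2 = 1/2
B → B = 1/2 → 1/2 = 1
(B ∧ B) ∧ (B → B) = 1/2 ∧ 1 = 1/2
((B → A) ∨ A) ∧ ((B ∧ B) ∧ (B → B)) = 1 ∧ 1/2 = 1/2
~((A ∧ B) ∨ ~(A ∧ A)) ∧ (((B → A) ∨ A) ∧ ((B ∧ B) ∧ (B → B))) = 1/2 ∧ 1/2 = 1/2

1/2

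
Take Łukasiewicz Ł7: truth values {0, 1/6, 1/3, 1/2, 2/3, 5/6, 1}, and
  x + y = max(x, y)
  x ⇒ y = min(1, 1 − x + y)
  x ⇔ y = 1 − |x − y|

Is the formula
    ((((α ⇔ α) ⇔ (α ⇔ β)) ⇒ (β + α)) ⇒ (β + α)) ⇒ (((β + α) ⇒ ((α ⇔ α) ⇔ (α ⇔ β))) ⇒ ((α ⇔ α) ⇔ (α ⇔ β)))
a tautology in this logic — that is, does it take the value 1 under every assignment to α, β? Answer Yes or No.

At α = 1/2, β = 1/3, for instance:
α ⇔ α = 1/2 ⇔ 1/2 = 1
α ⇔ β = 1/2 ⇔ 1/3 = 5/6
(α ⇔ α) ⇔ (α ⇔ β) = 1 ⇔ 5/6 = 5/6
β + α = 1/3 + 1/2 = 1/2
((α ⇔ α) ⇔ (α ⇔ β)) ⇒ (β + α) = 5/6 ⇒ 1/2 = 2/3
(((α ⇔ α) ⇔ (α ⇔ β)) ⇒ (β + α)) ⇒ (β + α) = 2/3 ⇒ 1/2 = 5/6
(β + α) ⇒ ((α ⇔ α) ⇔ (α ⇔ β)) = 1/2 ⇒ 5/6 = 1
((β + α) ⇒ ((α ⇔ α) ⇔ (α ⇔ β))) ⇒ ((α ⇔ α) ⇔ (α ⇔ β)) = 1 ⇒ 5/6 = 5/6
((((α ⇔ α) ⇔ (α ⇔ β)) ⇒ (β + α)) ⇒ (β + α)) ⇒ (((β + α) ⇒ ((α ⇔ α) ⇔ (α ⇔ β))) ⇒ ((α ⇔ α) ⇔ (α ⇔ β))) = 5/6 ⇒ 5/6 = 1
and checking the remaining 48 assignments likewise gives ≥ 1 in every case.

Yes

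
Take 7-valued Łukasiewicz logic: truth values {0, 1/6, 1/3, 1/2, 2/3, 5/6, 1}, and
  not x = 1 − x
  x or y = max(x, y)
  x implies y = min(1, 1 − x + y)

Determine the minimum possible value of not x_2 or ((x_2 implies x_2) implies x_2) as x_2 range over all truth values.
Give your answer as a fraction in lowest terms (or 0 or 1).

Take x_2 = 1/2:
not x_2 = not 1/2 = 1/2
x_2 implies x_2 = 1/2 implies 1/2 = 1
(x_2 implies x_2) implies x_2 = 1 implies 1/2 = 1/2
not x_2 or ((x_2 implies x_2) implies x_2) = 1/2 or 1/2 = 1/2
No assignment yields a value below 1/2, so this is the minimum.

1/2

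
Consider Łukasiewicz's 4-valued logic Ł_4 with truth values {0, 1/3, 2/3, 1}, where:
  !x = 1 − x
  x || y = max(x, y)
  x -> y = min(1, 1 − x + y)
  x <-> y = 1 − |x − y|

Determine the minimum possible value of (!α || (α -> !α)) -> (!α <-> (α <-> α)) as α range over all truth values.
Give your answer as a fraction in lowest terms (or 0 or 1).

Take α = 1/3:
!α = !1/3 = 2/3
!α = !1/3 = 2/3
α -> !α = 1/3 -> 2/3 = 1
!α || (α -> !α) = 2/3 || 1 = 1
!α = !1/3 = 2/3
α <-> α = 1/3 <-> 1/3 = 1
!α <-> (α <-> α) = 2/3 <-> 1 = 2/3
(!α || (α -> !α)) -> (!α <-> (α <-> α)) = 1 -> 2/3 = 2/3
No assignment yields a value below 2/3, so this is the minimum.

2/3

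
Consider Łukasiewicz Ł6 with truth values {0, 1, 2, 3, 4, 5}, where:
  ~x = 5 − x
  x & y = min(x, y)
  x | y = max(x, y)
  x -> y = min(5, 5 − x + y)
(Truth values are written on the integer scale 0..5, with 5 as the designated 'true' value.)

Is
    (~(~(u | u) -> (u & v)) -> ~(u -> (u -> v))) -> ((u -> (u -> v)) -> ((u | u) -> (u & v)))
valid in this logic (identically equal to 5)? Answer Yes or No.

No

Counterexample: take u = 3, v = 0.
u | u = 3 | 3 = 3
~(u | u) = ~3 = 2
u & v = 3 & 0 = 0
~(u | u) -> (u & v) = 2 -> 0 = 3
~(~(u | u) -> (u & v)) = ~3 = 2
u -> v = 3 -> 0 = 2
u -> (u -> v) = 3 -> 2 = 4
~(u -> (u -> v)) = ~4 = 1
~(~(u | u) -> (u & v)) -> ~(u -> (u -> v)) = 2 -> 1 = 4
u -> v = 3 -> 0 = 2
u -> (u -> v) = 3 -> 2 = 4
u | u = 3 | 3 = 3
u & v = 3 & 0 = 0
(u | u) -> (u & v) = 3 -> 0 = 2
(u -> (u -> v)) -> ((u | u) -> (u & v)) = 4 -> 2 = 3
(~(~(u | u) -> (u & v)) -> ~(u -> (u -> v))) -> ((u -> (u -> v)) -> ((u | u) -> (u & v))) = 4 -> 3 = 4
This gives 4 ≠ 5.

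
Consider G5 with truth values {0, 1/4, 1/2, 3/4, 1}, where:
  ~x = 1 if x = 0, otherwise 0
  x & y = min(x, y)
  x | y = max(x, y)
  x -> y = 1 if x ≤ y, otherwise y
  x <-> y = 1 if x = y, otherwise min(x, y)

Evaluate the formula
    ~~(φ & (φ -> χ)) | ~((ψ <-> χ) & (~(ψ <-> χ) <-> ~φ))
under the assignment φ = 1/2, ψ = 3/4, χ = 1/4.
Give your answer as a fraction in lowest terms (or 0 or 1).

φ -> χ = 1/2 -> 1/4 = 1/4
φ & (φ -> χ) = 1/2 & 1/4 = 1/4
~(φ & (φ -> χ)) = ~1/4 = 0
~~(φ & (φ -> χ)) = ~0 = 1
ψ <-> χ = 3/4 <-> 1/4 = 1/4
ψ <-> χ = 3/4 <-> 1/4 = 1/4
~(ψ <-> χ) = ~1/4 = 0
~φ = ~1/2 = 0
~(ψ <-> χ) <-> ~φ = 0 <-> 0 = 1
(ψ <-> χ) & (~(ψ <-> χ) <-> ~φ) = 1/4 & 1 = 1/4
~((ψ <-> χ) & (~(ψ <-> χ) <-> ~φ)) = ~1/4 = 0
~~(φ & (φ -> χ)) | ~((ψ <-> χ) & (~(ψ <-> χ) <-> ~φ)) = 1 | 0 = 1

1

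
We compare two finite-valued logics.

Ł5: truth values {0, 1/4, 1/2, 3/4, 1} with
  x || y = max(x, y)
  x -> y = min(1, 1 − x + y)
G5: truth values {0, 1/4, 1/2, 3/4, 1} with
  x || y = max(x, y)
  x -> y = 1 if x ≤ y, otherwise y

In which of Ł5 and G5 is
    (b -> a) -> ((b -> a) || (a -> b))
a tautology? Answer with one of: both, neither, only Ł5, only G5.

In Ł5: every assignment gives 1 — tautology.
In G5: every assignment gives 1 — tautology.

both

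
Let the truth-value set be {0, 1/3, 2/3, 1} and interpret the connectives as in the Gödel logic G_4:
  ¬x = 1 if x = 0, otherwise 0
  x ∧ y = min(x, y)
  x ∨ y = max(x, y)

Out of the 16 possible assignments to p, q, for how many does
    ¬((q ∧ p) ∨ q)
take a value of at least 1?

4

p = 0, q = 0 ↦ 1  ≥
p = 0, q = 1/3 ↦ 0  <
p = 0, q = 2/3 ↦ 0  <
p = 0, q = 1 ↦ 0  <
p = 1/3, q = 0 ↦ 1  ≥
p = 1/3, q = 1/3 ↦ 0  <
p = 1/3, q = 2/3 ↦ 0  <
p = 1/3, q = 1 ↦ 0  <
p = 2/3, q = 0 ↦ 1  ≥
p = 2/3, q = 1/3 ↦ 0  <
p = 2/3, q = 2/3 ↦ 0  <
p = 2/3, q = 1 ↦ 0  <
p = 1, q = 0 ↦ 1  ≥
p = 1, q = 1/3 ↦ 0  <
p = 1, q = 2/3 ↦ 0  <
p = 1, q = 1 ↦ 0  <
So 4 of the 16 assignments meet the threshold.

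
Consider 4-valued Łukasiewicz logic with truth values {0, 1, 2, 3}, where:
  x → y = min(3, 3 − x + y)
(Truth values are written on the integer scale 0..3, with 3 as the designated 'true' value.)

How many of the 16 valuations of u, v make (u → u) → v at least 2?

8

u = 0, v = 0 ↦ 0  <
u = 0, v = 1 ↦ 1  <
u = 0, v = 2 ↦ 2  ≥
u = 0, v = 3 ↦ 3  ≥
u = 1, v = 0 ↦ 0  <
u = 1, v = 1 ↦ 1  <
u = 1, v = 2 ↦ 2  ≥
u = 1, v = 3 ↦ 3  ≥
u = 2, v = 0 ↦ 0  <
u = 2, v = 1 ↦ 1  <
u = 2, v = 2 ↦ 2  ≥
u = 2, v = 3 ↦ 3  ≥
u = 3, v = 0 ↦ 0  <
u = 3, v = 1 ↦ 1  <
u = 3, v = 2 ↦ 2  ≥
u = 3, v = 3 ↦ 3  ≥
So 8 of the 16 assignments meet the threshold.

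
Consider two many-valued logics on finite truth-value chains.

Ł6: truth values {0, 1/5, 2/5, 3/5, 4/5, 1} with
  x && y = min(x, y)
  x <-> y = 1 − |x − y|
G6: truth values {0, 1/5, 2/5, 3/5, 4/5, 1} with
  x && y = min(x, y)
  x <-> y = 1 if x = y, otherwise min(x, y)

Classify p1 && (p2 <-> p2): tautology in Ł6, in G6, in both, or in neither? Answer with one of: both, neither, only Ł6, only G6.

neither

In Ł6: at p1 = 0, p2 = 0 the value is 0 — not a tautology.
In G6: at p1 = 0, p2 = 0 the value is 0 — not a tautology.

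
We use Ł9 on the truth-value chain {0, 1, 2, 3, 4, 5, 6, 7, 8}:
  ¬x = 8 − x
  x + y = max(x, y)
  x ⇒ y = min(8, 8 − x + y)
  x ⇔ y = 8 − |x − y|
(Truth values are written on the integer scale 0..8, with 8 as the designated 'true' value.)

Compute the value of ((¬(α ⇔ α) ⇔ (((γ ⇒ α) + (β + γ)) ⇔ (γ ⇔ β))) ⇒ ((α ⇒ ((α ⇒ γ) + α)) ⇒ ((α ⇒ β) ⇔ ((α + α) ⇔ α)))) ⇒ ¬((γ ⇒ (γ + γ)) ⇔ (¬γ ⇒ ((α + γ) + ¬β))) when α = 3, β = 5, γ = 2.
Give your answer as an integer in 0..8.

3

α ⇔ α = 3 ⇔ 3 = 8
¬(α ⇔ α) = ¬8 = 0
γ ⇒ α = 2 ⇒ 3 = 8
β + γ = 5 + 2 = 5
(γ ⇒ α) + (β + γ) = 8 + 5 = 8
γ ⇔ β = 2 ⇔ 5 = 5
((γ ⇒ α) + (β + γ)) ⇔ (γ ⇔ β) = 8 ⇔ 5 = 5
¬(α ⇔ α) ⇔ (((γ ⇒ α) + (β + γ)) ⇔ (γ ⇔ β)) = 0 ⇔ 5 = 3
α ⇒ γ = 3 ⇒ 2 = 7
(α ⇒ γ) + α = 7 + 3 = 7
α ⇒ ((α ⇒ γ) + α) = 3 ⇒ 7 = 8
α ⇒ β = 3 ⇒ 5 = 8
α + α = 3 + 3 = 3
(α + α) ⇔ α = 3 ⇔ 3 = 8
(α ⇒ β) ⇔ ((α + α) ⇔ α) = 8 ⇔ 8 = 8
(α ⇒ ((α ⇒ γ) + α)) ⇒ ((α ⇒ β) ⇔ ((α + α) ⇔ α)) = 8 ⇒ 8 = 8
(¬(α ⇔ α) ⇔ (((γ ⇒ α) + (β + γ)) ⇔ (γ ⇔ β))) ⇒ ((α ⇒ ((α ⇒ γ) + α)) ⇒ ((α ⇒ β) ⇔ ((α + α) ⇔ α))) = 3 ⇒ 8 = 8
γ + γ = 2 + 2 = 2
γ ⇒ (γ + γ) = 2 ⇒ 2 = 8
¬γ = ¬2 = 6
α + γ = 3 + 2 = 3
¬β = ¬5 = 3
(α + γ) + ¬β = 3 + 3 = 3
¬γ ⇒ ((α + γ) + ¬β) = 6 ⇒ 3 = 5
(γ ⇒ (γ + γ)) ⇔ (¬γ ⇒ ((α + γ) + ¬β)) = 8 ⇔ 5 = 5
¬((γ ⇒ (γ + γ)) ⇔ (¬γ ⇒ ((α + γ) + ¬β))) = ¬5 = 3
((¬(α ⇔ α) ⇔ (((γ ⇒ α) + (β + γ)) ⇔ (γ ⇔ β))) ⇒ ((α ⇒ ((α ⇒ γ) + α)) ⇒ ((α ⇒ β) ⇔ ((α + α) ⇔ α)))) ⇒ ¬((γ ⇒ (γ + γ)) ⇔ (¬γ ⇒ ((α + γ) + ¬β))) = 8 ⇒ 3 = 3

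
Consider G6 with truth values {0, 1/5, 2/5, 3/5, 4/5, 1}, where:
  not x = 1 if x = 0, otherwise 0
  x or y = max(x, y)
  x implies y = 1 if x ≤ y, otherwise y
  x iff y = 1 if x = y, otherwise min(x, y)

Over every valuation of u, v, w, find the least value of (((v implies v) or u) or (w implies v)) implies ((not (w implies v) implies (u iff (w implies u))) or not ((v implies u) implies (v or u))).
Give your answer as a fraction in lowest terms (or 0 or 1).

Take u = 1/5, v = 0, w = 1/5:
v implies v = 0 implies 0 = 1
(v implies v) or u = 1 or 1/5 = 1
w implies v = 1/5 implies 0 = 0
((v implies v) or u) or (w implies v) = 1 or 0 = 1
w implies v = 1/5 implies 0 = 0
not (w implies v) = not 0 = 1
w implies u = 1/5 implies 1/5 = 1
u iff (w implies u) = 1/5 iff 1 = 1/5
not (w implies v) implies (u iff (w implies u)) = 1 implies 1/5 = 1/5
v implies u = 0 implies 1/5 = 1
v or u = 0 or 1/5 = 1/5
(v implies u) implies (v or u) = 1 implies 1/5 = 1/5
not ((v implies u) implies (v or u)) = not 1/5 = 0
(not (w implies v) implies (u iff (w implies u))) or not ((v implies u) implies (v or u)) = 1/5 or 0 = 1/5
(((v implies v) or u) or (w implies v)) implies ((not (w implies v) implies (u iff (w implies u))) or not ((v implies u) implies (v or u))) = 1 implies 1/5 = 1/5
No assignment yields a value below 1/5, so this is the minimum.

1/5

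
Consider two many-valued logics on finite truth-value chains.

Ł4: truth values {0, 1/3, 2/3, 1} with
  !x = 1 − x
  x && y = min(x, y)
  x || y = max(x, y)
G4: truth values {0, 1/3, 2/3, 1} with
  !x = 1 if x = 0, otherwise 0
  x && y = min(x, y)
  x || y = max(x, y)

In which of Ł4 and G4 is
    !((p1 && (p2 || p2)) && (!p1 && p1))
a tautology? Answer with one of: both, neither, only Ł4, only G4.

In Ł4: at p1 = 1/3, p2 = 1/3 the value is 2/3 — not a tautology.
In G4: every assignment gives 1 — tautology.

only G4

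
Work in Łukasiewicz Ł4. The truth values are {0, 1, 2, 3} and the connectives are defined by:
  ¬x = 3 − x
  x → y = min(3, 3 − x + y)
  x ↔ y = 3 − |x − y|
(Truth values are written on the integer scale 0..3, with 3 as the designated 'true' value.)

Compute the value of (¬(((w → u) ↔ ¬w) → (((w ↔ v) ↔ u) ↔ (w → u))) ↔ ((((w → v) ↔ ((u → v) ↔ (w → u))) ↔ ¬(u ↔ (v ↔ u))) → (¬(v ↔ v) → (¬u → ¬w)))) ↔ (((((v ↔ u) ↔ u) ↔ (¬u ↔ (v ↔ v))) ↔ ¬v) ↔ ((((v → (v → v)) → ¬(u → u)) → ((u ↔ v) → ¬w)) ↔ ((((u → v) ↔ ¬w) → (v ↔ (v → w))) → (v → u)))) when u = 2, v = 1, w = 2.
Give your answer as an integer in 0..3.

w → u = 2 → 2 = 3
¬w = ¬2 = 1
(w → u) ↔ ¬w = 3 ↔ 1 = 1
w ↔ v = 2 ↔ 1 = 2
(w ↔ v) ↔ u = 2 ↔ 2 = 3
w → u = 2 → 2 = 3
((w ↔ v) ↔ u) ↔ (w → u) = 3 ↔ 3 = 3
((w → u) ↔ ¬w) → (((w ↔ v) ↔ u) ↔ (w → u)) = 1 → 3 = 3
¬(((w → u) ↔ ¬w) → (((w ↔ v) ↔ u) ↔ (w → u))) = ¬3 = 0
w → v = 2 → 1 = 2
u → v = 2 → 1 = 2
w → u = 2 → 2 = 3
(u → v) ↔ (w → u) = 2 ↔ 3 = 2
(w → v) ↔ ((u → v) ↔ (w → u)) = 2 ↔ 2 = 3
v ↔ u = 1 ↔ 2 = 2
u ↔ (v ↔ u) = 2 ↔ 2 = 3
¬(u ↔ (v ↔ u)) = ¬3 = 0
((w → v) ↔ ((u → v) ↔ (w → u))) ↔ ¬(u ↔ (v ↔ u)) = 3 ↔ 0 = 0
v ↔ v = 1 ↔ 1 = 3
¬(v ↔ v) = ¬3 = 0
¬u = ¬2 = 1
¬w = ¬2 = 1
¬u → ¬w = 1 → 1 = 3
¬(v ↔ v) → (¬u → ¬w) = 0 → 3 = 3
(((w → v) ↔ ((u → v) ↔ (w → u))) ↔ ¬(u ↔ (v ↔ u))) → (¬(v ↔ v) → (¬u → ¬w)) = 0 → 3 = 3
¬(((w → u) ↔ ¬w) → (((w ↔ v) ↔ u) ↔ (w → u))) ↔ ((((w → v) ↔ ((u → v) ↔ (w → u))) ↔ ¬(u ↔ (v ↔ u))) → (¬(v ↔ v) → (¬u → ¬w))) = 0 ↔ 3 = 0
v ↔ u = 1 ↔ 2 = 2
(v ↔ u) ↔ u = 2 ↔ 2 = 3
¬u = ¬2 = 1
v ↔ v = 1 ↔ 1 = 3
¬u ↔ (v ↔ v) = 1 ↔ 3 = 1
((v ↔ u) ↔ u) ↔ (¬u ↔ (v ↔ v)) = 3 ↔ 1 = 1
¬v = ¬1 = 2
(((v ↔ u) ↔ u) ↔ (¬u ↔ (v ↔ v))) ↔ ¬v = 1 ↔ 2 = 2
v → v = 1 → 1 = 3
v → (v → v) = 1 → 3 = 3
u → u = 2 → 2 = 3
¬(u → u) = ¬3 = 0
(v → (v → v)) → ¬(u → u) = 3 → 0 = 0
u ↔ v = 2 ↔ 1 = 2
¬w = ¬2 = 1
(u ↔ v) → ¬w = 2 → 1 = 2
((v → (v → v)) → ¬(u → u)) → ((u ↔ v) → ¬w) = 0 → 2 = 3
u → v = 2 → 1 = 2
¬w = ¬2 = 1
(u → v) ↔ ¬w = 2 ↔ 1 = 2
v → w = 1 → 2 = 3
v ↔ (v → w) = 1 ↔ 3 = 1
((u → v) ↔ ¬w) → (v ↔ (v → w)) = 2 → 1 = 2
v → u = 1 → 2 = 3
(((u → v) ↔ ¬w) → (v ↔ (v → w))) → (v → u) = 2 → 3 = 3
(((v → (v → v)) → ¬(u → u)) → ((u ↔ v) → ¬w)) ↔ ((((u → v) ↔ ¬w) → (v ↔ (v → w))) → (v → u)) = 3 ↔ 3 = 3
((((v ↔ u) ↔ u) ↔ (¬u ↔ (v ↔ v))) ↔ ¬v) ↔ ((((v → (v → v)) → ¬(u → u)) → ((u ↔ v) → ¬w)) ↔ ((((u → v) ↔ ¬w) → (v ↔ (v → w))) → (v → u))) = 2 ↔ 3 = 2
(¬(((w → u) ↔ ¬w) → (((w ↔ v) ↔ u) ↔ (w → u))) ↔ ((((w → v) ↔ ((u → v) ↔ (w → u))) ↔ ¬(u ↔ (v ↔ u))) → (¬(v ↔ v) → (¬u → ¬w)))) ↔ (((((v ↔ u) ↔ u) ↔ (¬u ↔ (v ↔ v))) ↔ ¬v) ↔ ((((v → (v → v)) → ¬(u → u)) → ((u ↔ v) → ¬w)) ↔ ((((u → v) ↔ ¬w) → (v ↔ (v → w))) → (v → u)))) = 0 ↔ 2 = 1

1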